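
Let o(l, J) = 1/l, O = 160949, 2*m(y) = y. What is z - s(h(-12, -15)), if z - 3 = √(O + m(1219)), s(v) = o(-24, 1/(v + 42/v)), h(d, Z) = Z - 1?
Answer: 73/24 + √646234/2 ≈ 404.98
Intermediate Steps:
m(y) = y/2
h(d, Z) = -1 + Z
s(v) = -1/24 (s(v) = 1/(-24) = -1/24)
z = 3 + √646234/2 (z = 3 + √(160949 + (½)*1219) = 3 + √(160949 + 1219/2) = 3 + √(323117/2) = 3 + √646234/2 ≈ 404.94)
z - s(h(-12, -15)) = (3 + √646234/2) - 1*(-1/24) = (3 + √646234/2) + 1/24 = 73/24 + √646234/2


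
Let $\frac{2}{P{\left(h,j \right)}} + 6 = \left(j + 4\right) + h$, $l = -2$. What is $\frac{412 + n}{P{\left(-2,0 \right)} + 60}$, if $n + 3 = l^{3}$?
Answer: $\frac{802}{119} \approx 6.7395$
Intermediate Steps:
$P{\left(h,j \right)} = \frac{2}{-2 + h + j}$ ($P{\left(h,j \right)} = \frac{2}{-6 + \left(\left(j + 4\right) + h\right)} = \frac{2}{-6 + \left(\left(4 + j\right) + h\right)} = \frac{2}{-6 + \left(4 + h + j\right)} = \frac{2}{-2 + h + j}$)
$n = -11$ ($n = -3 + \left(-2\right)^{3} = -3 - 8 = -11$)
$\frac{412 + n}{P{\left(-2,0 \right)} + 60} = \frac{412 - 11}{\frac{2}{-2 - 2 + 0} + 60} = \frac{401}{\frac{2}{-4} + 60} = \frac{401}{2 \left(- \frac{1}{4}\right) + 60} = \frac{401}{- \frac{1}{2} + 60} = \frac{401}{\frac{119}{2}} = 401 \cdot \frac{2}{119} = \frac{802}{119}$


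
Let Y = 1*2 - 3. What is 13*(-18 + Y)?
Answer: -247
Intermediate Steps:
Y = -1 (Y = 2 - 3 = -1)
13*(-18 + Y) = 13*(-18 - 1) = 13*(-19) = -247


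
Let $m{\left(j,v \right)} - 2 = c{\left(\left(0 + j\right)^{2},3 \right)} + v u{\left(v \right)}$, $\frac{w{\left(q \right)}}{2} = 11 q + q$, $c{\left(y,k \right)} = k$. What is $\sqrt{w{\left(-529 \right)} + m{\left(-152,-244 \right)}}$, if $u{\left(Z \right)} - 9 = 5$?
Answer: $i \sqrt{16107} \approx 126.91 i$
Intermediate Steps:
$u{\left(Z \right)} = 14$ ($u{\left(Z \right)} = 9 + 5 = 14$)
$w{\left(q \right)} = 24 q$ ($w{\left(q \right)} = 2 \left(11 q + q\right) = 2 \cdot 12 q = 24 q$)
$m{\left(j,v \right)} = 5 + 14 v$ ($m{\left(j,v \right)} = 2 + \left(3 + v 14\right) = 2 + \left(3 + 14 v\right) = 5 + 14 v$)
$\sqrt{w{\left(-529 \right)} + m{\left(-152,-244 \right)}} = \sqrt{24 \left(-529\right) + \left(5 + 14 \left(-244\right)\right)} = \sqrt{-12696 + \left(5 - 3416\right)} = \sqrt{-12696 - 3411} = \sqrt{-16107} = i \sqrt{16107}$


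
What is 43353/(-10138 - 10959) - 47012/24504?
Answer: -513533519/129240222 ≈ -3.9735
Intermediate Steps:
43353/(-10138 - 10959) - 47012/24504 = 43353/(-21097) - 47012*1/24504 = 43353*(-1/21097) - 11753/6126 = -43353/21097 - 11753/6126 = -513533519/129240222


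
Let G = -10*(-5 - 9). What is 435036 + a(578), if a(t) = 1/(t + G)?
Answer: 312355849/718 ≈ 4.3504e+5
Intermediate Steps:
G = 140 (G = -10*(-14) = 140)
a(t) = 1/(140 + t) (a(t) = 1/(t + 140) = 1/(140 + t))
435036 + a(578) = 435036 + 1/(140 + 578) = 435036 + 1/718 = 312355849/718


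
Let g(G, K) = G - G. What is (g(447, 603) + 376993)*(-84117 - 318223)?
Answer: -151679363620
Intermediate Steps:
g(G, K) = 0
(g(447, 603) + 376993)*(-84117 - 318223) = (0 + 376993)*(-84117 - 318223) = 376993*(-402340) = -151679363620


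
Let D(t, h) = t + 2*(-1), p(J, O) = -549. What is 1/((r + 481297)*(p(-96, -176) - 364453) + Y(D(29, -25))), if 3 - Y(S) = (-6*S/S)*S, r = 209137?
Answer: -1/252009790703 ≈ -3.9681e-12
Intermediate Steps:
D(t, h) = -2 + t (D(t, h) = t - 2 = -2 + t)
Y(S) = 3 + 6*S (Y(S) = 3 - (-6*S/S)*S = 3 - (-6*1)*S = 3 - (-6)*S = 3 + 6*S)
1/((r + 481297)*(p(-96, -176) - 364453) + Y(D(29, -25))) = 1/((209137 + 481297)*(-549 - 364453) + (3 + 6*(-2 + 29))) = 1/(690434*(-365002) + (3 + 6*27)) = 1/(-252009790868 + (3 + 162)) = 1/(-252009790868 + 165) = 1/(-252009790703) = -1/252009790703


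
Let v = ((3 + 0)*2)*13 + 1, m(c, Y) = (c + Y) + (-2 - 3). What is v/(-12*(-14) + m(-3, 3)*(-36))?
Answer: 79/348 ≈ 0.22701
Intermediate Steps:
m(c, Y) = -5 + Y + c (m(c, Y) = (Y + c) - 5 = -5 + Y + c)
v = 79 (v = (3*2)*13 + 1 = 6*13 + 1 = 78 + 1 = 79)
v/(-12*(-14) + m(-3, 3)*(-36)) = 79/(-12*(-14) + (-5 + 3 - 3)*(-36)) = 79/(168 - 5*(-36)) = 79/(168 + 180) = 79/348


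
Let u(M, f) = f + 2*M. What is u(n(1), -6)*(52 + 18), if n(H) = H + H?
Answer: -140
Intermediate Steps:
n(H) = 2*H
u(n(1), -6)*(52 + 18) = (-6 + 2*(2*1))*(52 + 18) = (-6 + 2*2)*70 = (-6 + 4)*70 = -2*70 = -140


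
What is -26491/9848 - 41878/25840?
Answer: -34279437/7952260 ≈ -4.3107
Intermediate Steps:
-26491/9848 - 41878/25840 = -26491*1/9848 - 41878*1/25840 = -26491/9848 - 20939/12920 = -34279437/7952260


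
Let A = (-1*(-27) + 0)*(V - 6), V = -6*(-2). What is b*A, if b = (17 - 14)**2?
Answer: 1458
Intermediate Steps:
V = 12
A = 162 (A = (-1*(-27) + 0)*(12 - 6) = (27 + 0)*6 = 27*6 = 162)
b = 9 (b = 3**2 = 9)
b*A = 9*162 = 1458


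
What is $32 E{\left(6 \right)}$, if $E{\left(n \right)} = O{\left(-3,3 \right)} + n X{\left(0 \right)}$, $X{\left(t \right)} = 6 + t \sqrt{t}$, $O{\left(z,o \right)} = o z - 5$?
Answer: $704$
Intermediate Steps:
$O{\left(z,o \right)} = -5 + o z$
$X{\left(t \right)} = 6 + t^{\frac{3}{2}}$
$E{\left(n \right)} = -14 + 6 n$ ($E{\left(n \right)} = \left(-5 + 3 \left(-3\right)\right) + n \left(6 + 0^{\frac{3}{2}}\right) = \left(-5 - 9\right) + n \left(6 + 0\right) = -14 + n 6 = -14 + 6 n$)
$32 E{\left(6 \right)} = 32 \left(-14 + 6 \cdot 6\right) = 32 \left(-14 + 36\right) = 32 \cdot 22 = 704$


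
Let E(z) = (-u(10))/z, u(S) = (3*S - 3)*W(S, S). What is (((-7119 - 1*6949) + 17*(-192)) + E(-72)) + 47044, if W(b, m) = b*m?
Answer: 59499/2 ≈ 29750.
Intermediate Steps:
u(S) = S²*(-3 + 3*S) (u(S) = (3*S - 3)*(S*S) = (-3 + 3*S)*S² = S²*(-3 + 3*S))
E(z) = -2700/z (E(z) = (-3*10²*(-1 + 10))/z = (-3*100*9)/z = (-1*2700)/z = -2700/z)
(((-7119 - 1*6949) + 17*(-192)) + E(-72)) + 47044 = (((-7119 - 1*6949) + 17*(-192)) - 2700/(-72)) + 47044 = (((-7119 - 6949) - 3264) - 2700*(-1/72)) + 47044 = ((-14068 - 3264) + 75/2) + 47044 = (-17332 + 75/2) + 47044 = -34589/2 + 47044 = 59499/2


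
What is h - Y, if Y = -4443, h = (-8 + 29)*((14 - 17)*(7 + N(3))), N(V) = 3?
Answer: 3813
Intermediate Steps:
h = -630 (h = (-8 + 29)*((14 - 17)*(7 + 3)) = 21*(-3*10) = 21*(-30) = -630)
h - Y = -630 - 1*(-4443) = -630 + 4443 = 3813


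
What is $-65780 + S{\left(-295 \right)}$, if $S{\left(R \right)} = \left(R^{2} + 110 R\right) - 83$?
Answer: $-11288$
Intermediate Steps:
$S{\left(R \right)} = -83 + R^{2} + 110 R$
$-65780 + S{\left(-295 \right)} = -65780 + \left(-83 + \left(-295\right)^{2} + 110 \left(-295\right)\right) = -65780 - -54492 = -65780 + 54492 = -11288$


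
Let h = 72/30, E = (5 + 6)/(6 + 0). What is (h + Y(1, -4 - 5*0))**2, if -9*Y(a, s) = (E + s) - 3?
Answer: 644809/72900 ≈ 8.8451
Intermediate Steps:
E = 11/6 ≈ 1.8333
Y(a, s) = 7/54 - s/9 (Y(a, s) = -((11/6 + s) - 3)/9 = -(-7/6 + s)/9 = 7/54 - s/9)
h = 12/5 (h = 72*(1/30) = 12/5 ≈ 2.4000)
(h + Y(1, -4 - 5*0))**2 = (12/5 + (7/54 - (-4 - 5*0)/9))**2 = (12/5 + (7/54 - (-4 + 0)/9))**2 = (12/5 + (7/54 - 1/9*(-4)))**2 = (12/5 + (7/54 + 4/9))**2 = (12/5 + 31/54)**2 = (803/270)**2 = 644809/72900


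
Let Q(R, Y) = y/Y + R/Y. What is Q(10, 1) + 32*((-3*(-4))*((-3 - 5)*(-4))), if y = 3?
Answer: 12301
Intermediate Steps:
Q(R, Y) = 3/Y + R/Y
Q(10, 1) + 32*((-3*(-4))*((-3 - 5)*(-4))) = (3 + 10)/1 + 32*((-3*(-4))*((-3 - 5)*(-4))) = 1*13 + 32*(12*(-8*(-4))) = 13 + 32*(12*32) = 13 + 32*384 = 13 + 12288 = 12301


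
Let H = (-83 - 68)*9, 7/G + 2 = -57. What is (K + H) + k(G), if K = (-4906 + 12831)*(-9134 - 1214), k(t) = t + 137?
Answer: -4838538205/59 ≈ -8.2009e+7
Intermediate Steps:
G = -7/59 (G = 7/(-2 - 57) = 7/(-59) = 7*(-1/59) = -7/59 ≈ -0.11864)
k(t) = 137 + t
K = -82007900 (K = 7925*(-10348) = -82007900)
H = -1359 (H = -151*9 = -1359)
(K + H) + k(G) = (-82007900 - 1359) + (137 - 7/59) = -82009259 + 8076/59 = -4838538205/59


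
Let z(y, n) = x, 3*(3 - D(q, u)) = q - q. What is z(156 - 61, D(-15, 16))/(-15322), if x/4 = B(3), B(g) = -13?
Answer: 26/7661 ≈ 0.0033938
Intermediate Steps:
x = -52 (x = 4*(-13) = -52)
D(q, u) = 3 (D(q, u) = 3 - (q - q)/3 = 3 - ⅓*0 = 3 + 0 = 3)
z(y, n) = -52
z(156 - 61, D(-15, 16))/(-15322) = -52/(-15322) = -52*(-1/15322) = 26/7661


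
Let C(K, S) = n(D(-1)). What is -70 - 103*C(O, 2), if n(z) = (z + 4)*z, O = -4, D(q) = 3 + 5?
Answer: -9958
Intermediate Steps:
D(q) = 8
n(z) = z*(4 + z) (n(z) = (4 + z)*z = z*(4 + z))
C(K, S) = 96 (C(K, S) = 8*(4 + 8) = 8*12 = 96)
-70 - 103*C(O, 2) = -70 - 103*96 = -70 - 9888 = -9958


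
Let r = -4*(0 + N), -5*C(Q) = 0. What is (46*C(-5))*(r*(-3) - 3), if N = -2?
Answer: 0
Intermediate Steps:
C(Q) = 0 (C(Q) = -⅕*0 = 0)
r = 8 (r = -4*(0 - 2) = -4*(-2) = 8)
(46*C(-5))*(r*(-3) - 3) = (46*0)*(8*(-3) - 3) = 0*(-24 - 3) = 0*(-27) = 0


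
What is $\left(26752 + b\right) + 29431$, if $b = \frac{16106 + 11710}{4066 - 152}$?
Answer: $\frac{5787581}{103} \approx 56190.0$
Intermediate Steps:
$b = \frac{732}{103}$ ($b = \frac{27816}{4066 - 152} = \frac{27816}{3914} = 27816 \cdot \frac{1}{3914} = \frac{732}{103} \approx 7.1068$)
$\left(26752 + b\right) + 29431 = \left(26752 + \frac{732}{103}\right) + 29431 = \frac{2756188}{103} + 29431 = \frac{5787581}{103}$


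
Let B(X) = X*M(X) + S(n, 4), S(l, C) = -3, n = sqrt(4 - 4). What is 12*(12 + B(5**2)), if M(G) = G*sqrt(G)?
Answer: 37608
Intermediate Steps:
n = 0 (n = sqrt(0) = 0)
M(G) = G**(3/2)
B(X) = -3 + X**(5/2) (B(X) = X*X**(3/2) - 3 = X**(5/2) - 3 = -3 + X**(5/2))
12*(12 + B(5**2)) = 12*(12 + (-3 + (5**2)**(5/2))) = 12*(12 + (-3 + 25**(5/2))) = 12*(12 + (-3 + 3125)) = 12*(12 + 3122) = 12*3134 = 37608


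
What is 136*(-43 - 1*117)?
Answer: -21760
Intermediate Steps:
136*(-43 - 1*117) = 136*(-43 - 117) = 136*(-160) = -21760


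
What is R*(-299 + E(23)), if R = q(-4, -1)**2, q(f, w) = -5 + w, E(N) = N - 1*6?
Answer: -10152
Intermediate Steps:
E(N) = -6 + N (E(N) = N - 6 = -6 + N)
R = 36 (R = (-5 - 1)**2 = (-6)**2 = 36)
R*(-299 + E(23)) = 36*(-299 + (-6 + 23)) = 36*(-299 + 17) = 36*(-282) = -10152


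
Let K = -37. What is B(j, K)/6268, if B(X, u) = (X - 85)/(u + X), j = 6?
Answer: 79/194308 ≈ 0.00040657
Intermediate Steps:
B(X, u) = (-85 + X)/(X + u)
B(j, K)/6268 = ((-85 + 6)/(6 - 37))/6268 = (-79/(-31))*(1/6268) = -1/31*(-79)*(1/6268) = (79/31)*(1/6268) = 79/194308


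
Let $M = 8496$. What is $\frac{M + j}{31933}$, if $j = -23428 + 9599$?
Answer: $- \frac{5333}{31933} \approx -0.16701$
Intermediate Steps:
$j = -13829$
$\frac{M + j}{31933} = \frac{8496 - 13829}{31933} = \left(-5333\right) \frac{1}{31933} = - \frac{5333}{31933}$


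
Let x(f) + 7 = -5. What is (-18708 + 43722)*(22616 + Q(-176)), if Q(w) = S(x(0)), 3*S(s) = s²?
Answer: 566917296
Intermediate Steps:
x(f) = -12 (x(f) = -7 - 5 = -12)
S(s) = s²/3
Q(w) = 48 (Q(w) = (⅓)*(-12)² = (⅓)*144 = 48)
(-18708 + 43722)*(22616 + Q(-176)) = (-18708 + 43722)*(22616 + 48) = 25014*22664 = 566917296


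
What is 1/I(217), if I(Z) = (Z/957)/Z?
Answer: 957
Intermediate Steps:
I(Z) = 1/957 (I(Z) = (Z*(1/957))/Z = (Z/957)/Z = 1/957)
1/I(217) = 1/(1/957) = 957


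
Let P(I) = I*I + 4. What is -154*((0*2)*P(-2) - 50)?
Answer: 7700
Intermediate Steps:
P(I) = 4 + I**2 (P(I) = I**2 + 4 = 4 + I**2)
-154*((0*2)*P(-2) - 50) = -154*((0*2)*(4 + (-2)**2) - 50) = -154*(0*(4 + 4) - 50) = -154*(0*8 - 50) = -154*(0 - 50) = -154*(-50) = 7700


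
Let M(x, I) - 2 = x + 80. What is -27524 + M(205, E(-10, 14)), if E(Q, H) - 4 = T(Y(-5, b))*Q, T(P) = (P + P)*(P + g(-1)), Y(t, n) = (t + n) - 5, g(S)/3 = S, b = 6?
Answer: -27237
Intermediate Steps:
g(S) = 3*S
Y(t, n) = -5 + n + t (Y(t, n) = (n + t) - 5 = -5 + n + t)
T(P) = 2*P*(-3 + P) (T(P) = (P + P)*(P + 3*(-1)) = (2*P)*(P - 3) = (2*P)*(-3 + P) = 2*P*(-3 + P))
E(Q, H) = 4 + 56*Q (E(Q, H) = 4 + (2*(-5 + 6 - 5)*(-3 + (-5 + 6 - 5)))*Q = 4 + (2*(-4)*(-3 - 4))*Q = 4 + (2*(-4)*(-7))*Q = 4 + 56*Q)
M(x, I) = 82 + x (M(x, I) = 2 + (x + 80) = 2 + (80 + x) = 82 + x)
-27524 + M(205, E(-10, 14)) = -27524 + (82 + 205) = -27524 + 287 = -27237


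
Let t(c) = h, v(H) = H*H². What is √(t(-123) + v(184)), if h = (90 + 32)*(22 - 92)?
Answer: 2*√1555241 ≈ 2494.2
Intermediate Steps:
h = -8540 (h = 122*(-70) = -8540)
v(H) = H³
t(c) = -8540
√(t(-123) + v(184)) = √(-8540 + 184³) = √(-8540 + 6229504) = √6220964 = 2*√1555241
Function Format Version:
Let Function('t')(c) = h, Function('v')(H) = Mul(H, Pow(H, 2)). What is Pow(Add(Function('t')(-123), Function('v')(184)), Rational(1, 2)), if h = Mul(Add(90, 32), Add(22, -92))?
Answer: Mul(2, Pow(1555241, Rational(1, 2))) ≈ 2494.2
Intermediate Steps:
h = -8540 (h = Mul(122, -70) = -8540)
Function('v')(H) = Pow(H, 3)
Function('t')(c) = -8540
Pow(Add(Function('t')(-123), Function('v')(184)), Rational(1, 2)) = Pow(Add(-8540, Pow(184, 3)), Rational(1, 2)) = Pow(Add(-8540, 6229504), Rational(1, 2)) = Pow(6220964, Rational(1, 2)) = Mul(2, Pow(1555241, Rational(1, 2)))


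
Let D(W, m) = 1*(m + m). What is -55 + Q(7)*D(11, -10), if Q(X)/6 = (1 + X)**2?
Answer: -7735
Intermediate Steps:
D(W, m) = 2*m (D(W, m) = 1*(2*m) = 2*m)
Q(X) = 6*(1 + X)**2
-55 + Q(7)*D(11, -10) = -55 + (6*(1 + 7)**2)*(2*(-10)) = -55 + (6*8**2)*(-20) = -55 + (6*64)*(-20) = -55 + 384*(-20) = -55 - 7680 = -7735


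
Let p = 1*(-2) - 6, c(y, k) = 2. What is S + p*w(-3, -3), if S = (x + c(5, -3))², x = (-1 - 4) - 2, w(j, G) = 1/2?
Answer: 21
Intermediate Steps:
w(j, G) = ½
p = -8 (p = -2 - 6 = -8)
x = -7 (x = -5 - 2 = -7)
S = 25 (S = (-7 + 2)² = (-5)² = 25)
S + p*w(-3, -3) = 25 - 8*½ = 25 - 4 = 21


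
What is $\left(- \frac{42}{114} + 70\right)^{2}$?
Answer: $\frac{1750329}{361} \approx 4848.6$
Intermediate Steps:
$\left(- \frac{42}{114} + 70\right)^{2} = \left(\left(-42\right) \frac{1}{114} + 70\right)^{2} = \left(- \frac{7}{19} + 70\right)^{2} = \left(\frac{1323}{19}\right)^{2} = \frac{1750329}{361}$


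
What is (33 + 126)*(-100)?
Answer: -15900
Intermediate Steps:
(33 + 126)*(-100) = 159*(-100) = -15900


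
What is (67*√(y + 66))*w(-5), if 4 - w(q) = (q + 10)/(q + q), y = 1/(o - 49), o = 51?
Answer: 603*√266/4 ≈ 2458.7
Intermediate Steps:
y = ½ (y = 1/(51 - 49) = 1/2 = ½ ≈ 0.50000)
w(q) = 4 - (10 + q)/(2*q) (w(q) = 4 - (q + 10)/(q + q) = 4 - (10 + q)/(2*q))
(67*√(y + 66))*w(-5) = (67*√(½ + 66))*(7/2 - 5/(-5)) = (67*√(133/2))*(7/2 - 5*(-⅕)) = (67*(√266/2))*(7/2 + 1) = (67*√266/2)*(9/2) = 603*√266/4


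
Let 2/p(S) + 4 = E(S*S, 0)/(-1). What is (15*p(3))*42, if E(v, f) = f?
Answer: -315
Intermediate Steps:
p(S) = -½ (p(S) = 2/(-4 + 0/(-1)) = 2/(-4 + 0*(-1)) = 2/(-4 + 0) = 2/(-4) = 2*(-¼) = -½)
(15*p(3))*42 = (15*(-½))*42 = -15/2*42 = -315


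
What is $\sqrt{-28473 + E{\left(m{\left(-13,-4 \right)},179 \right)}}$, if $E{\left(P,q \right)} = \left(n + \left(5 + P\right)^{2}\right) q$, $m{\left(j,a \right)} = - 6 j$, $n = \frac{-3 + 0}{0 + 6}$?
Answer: $\frac{\sqrt{4818274}}{2} \approx 1097.5$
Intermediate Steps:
$n = - \frac{1}{2}$ ($n = - \frac{3}{6} = \left(-3\right) \frac{1}{6} = - \frac{1}{2} \approx -0.5$)
$E{\left(P,q \right)} = q \left(- \frac{1}{2} + \left(5 + P\right)^{2}\right)$ ($E{\left(P,q \right)} = \left(- \frac{1}{2} + \left(5 + P\right)^{2}\right) q = q \left(- \frac{1}{2} + \left(5 + P\right)^{2}\right)$)
$\sqrt{-28473 + E{\left(m{\left(-13,-4 \right)},179 \right)}} = \sqrt{-28473 + \left(\left(- \frac{1}{2}\right) 179 + 179 \left(5 - -78\right)^{2}\right)} = \sqrt{-28473 - \left(\frac{179}{2} - 179 \left(5 + 78\right)^{2}\right)} = \sqrt{-28473 - \left(\frac{179}{2} - 179 \cdot 83^{2}\right)} = \sqrt{-28473 + \left(- \frac{179}{2} + 179 \cdot 6889\right)} = \sqrt{-28473 + \left(- \frac{179}{2} + 1233131\right)} = \sqrt{-28473 + \frac{2466083}{2}} = \sqrt{\frac{2409137}{2}} = \frac{\sqrt{4818274}}{2}$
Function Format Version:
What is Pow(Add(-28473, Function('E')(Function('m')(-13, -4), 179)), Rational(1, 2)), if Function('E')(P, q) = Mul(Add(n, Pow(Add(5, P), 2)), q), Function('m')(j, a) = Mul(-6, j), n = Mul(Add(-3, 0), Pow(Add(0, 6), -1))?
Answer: Mul(Rational(1, 2), Pow(4818274, Rational(1, 2))) ≈ 1097.5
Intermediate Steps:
n = Rational(-1, 2) (n = Mul(-3, Pow(6, -1)) = Mul(-3, Rational(1, 6)) = Rational(-1, 2) ≈ -0.50000)
Function('E')(P, q) = Mul(q, Add(Rational(-1, 2), Pow(Add(5, P), 2))) (Function('E')(P, q) = Mul(Add(Rational(-1, 2), Pow(Add(5, P), 2)), q) = Mul(q, Add(Rational(-1, 2), Pow(Add(5, P), 2))))
Pow(Add(-28473, Function('E')(Function('m')(-13, -4), 179)), Rational(1, 2)) = Pow(Add(-28473, Add(Mul(Rational(-1, 2), 179), Mul(179, Pow(Add(5, Mul(-6, -13)), 2)))), Rational(1, 2)) = Pow(Add(-28473, Add(Rational(-179, 2), Mul(179, Pow(Add(5, 78), 2)))), Rational(1, 2)) = Pow(Add(-28473, Add(Rational(-179, 2), Mul(179, Pow(83, 2)))), Rational(1, 2)) = Pow(Add(-28473, Add(Rational(-179, 2), Mul(179, 6889))), Rational(1, 2)) = Pow(Add(-28473, Add(Rational(-179, 2), 1233131)), Rational(1, 2)) = Pow(Add(-28473, Rational(2466083, 2)), Rational(1, 2)) = Pow(Rational(2409137, 2), Rational(1, 2)) = Mul(Rational(1, 2), Pow(4818274, Rational(1, 2)))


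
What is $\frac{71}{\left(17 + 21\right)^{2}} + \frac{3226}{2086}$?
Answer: $\frac{2403225}{1506092} \approx 1.5957$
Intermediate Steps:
$\frac{71}{\left(17 + 21\right)^{2}} + \frac{3226}{2086} = \frac{71}{38^{2}} + 3226 \cdot \frac{1}{2086} = \frac{71}{1444} + \frac{1613}{1043} = \frac{2403225}{1506092}$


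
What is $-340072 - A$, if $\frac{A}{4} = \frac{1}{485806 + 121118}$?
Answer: $- \frac{51599464633}{151731} \approx -3.4007 \cdot 10^{5}$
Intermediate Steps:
$A = \frac{1}{151731}$ ($A = \frac{4}{485806 + 121118} = \frac{4}{606924} = 4 \cdot \frac{1}{606924} = \frac{1}{151731} \approx 6.5906 \cdot 10^{-6}$)
$-340072 - A = -340072 - \frac{1}{151731} = - \frac{51599464633}{151731}$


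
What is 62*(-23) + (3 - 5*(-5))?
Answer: -1398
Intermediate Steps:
62*(-23) + (3 - 5*(-5)) = -1426 + (3 + 25) = -1426 + 28 = -1398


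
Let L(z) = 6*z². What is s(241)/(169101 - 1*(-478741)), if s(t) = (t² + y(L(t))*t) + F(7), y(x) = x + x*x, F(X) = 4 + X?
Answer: 14633862331227/323921 ≈ 4.5177e+7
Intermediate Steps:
y(x) = x + x²
s(t) = 11 + t² + 6*t³*(1 + 6*t²) (s(t) = (t² + ((6*t²)*(1 + 6*t²))*t) + (4 + 7) = (t² + (6*t²*(1 + 6*t²))*t) + 11 = (t² + 6*t³*(1 + 6*t²)) + 11 = 11 + t² + 6*t³*(1 + 6*t²))
s(241)/(169101 - 1*(-478741)) = (11 + 241² + 6*241³ + 36*241⁵)/(169101 - 1*(-478741)) = (11 + 58081 + 6*13997521 + 36*812990017201)/(169101 + 478741) = (11 + 58081 + 83985126 + 29267640619236)/647842 = 29267724662454*(1/647842) = 14633862331227/323921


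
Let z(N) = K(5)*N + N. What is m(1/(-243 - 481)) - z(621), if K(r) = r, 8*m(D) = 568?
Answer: -3655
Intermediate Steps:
m(D) = 71 (m(D) = (⅛)*568 = 71)
z(N) = 6*N (z(N) = 5*N + N = 6*N)
m(1/(-243 - 481)) - z(621) = 71 - 6*621 = 71 - 1*3726 = 71 - 3726 = -3655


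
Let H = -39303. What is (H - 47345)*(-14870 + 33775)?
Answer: -1638080440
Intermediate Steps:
(H - 47345)*(-14870 + 33775) = (-39303 - 47345)*(-14870 + 33775) = -86648*18905 = -1638080440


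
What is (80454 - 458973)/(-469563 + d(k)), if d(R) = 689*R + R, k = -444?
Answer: 126173/258641 ≈ 0.48783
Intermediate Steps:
d(R) = 690*R
(80454 - 458973)/(-469563 + d(k)) = (80454 - 458973)/(-469563 + 690*(-444)) = -378519/(-469563 - 306360) = -378519/(-775923) = -378519*(-1/775923) = 126173/258641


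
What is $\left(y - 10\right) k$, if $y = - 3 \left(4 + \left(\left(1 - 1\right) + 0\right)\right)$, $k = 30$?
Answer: $-660$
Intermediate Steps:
$y = -12$ ($y = - 3 \left(4 + \left(0 + 0\right)\right) = - 3 \left(4 + 0\right) = \left(-3\right) 4 = -12$)
$\left(y - 10\right) k = \left(-12 - 10\right) 30 = \left(-22\right) 30 = -660$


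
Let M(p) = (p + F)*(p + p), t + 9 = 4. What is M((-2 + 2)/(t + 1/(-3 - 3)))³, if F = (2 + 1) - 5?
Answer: 0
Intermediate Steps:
t = -5 (t = -9 + 4 = -5)
F = -2 (F = 3 - 5 = -2)
M(p) = 2*p*(-2 + p) (M(p) = (p - 2)*(p + p) = (-2 + p)*(2*p) = 2*p*(-2 + p))
M((-2 + 2)/(t + 1/(-3 - 3)))³ = (2*((-2 + 2)/(-5 + 1/(-3 - 3)))*(-2 + (-2 + 2)/(-5 + 1/(-3 - 3))))³ = (2*(0/(-5 + 1/(-6)))*(-2 + 0/(-5 + 1/(-6))))³ = (2*(0/(-5 - ⅙))*(-2 + 0/(-5 - ⅙)))³ = (2*(0/(-31/6))*(-2 + 0/(-31/6)))³ = (2*(0*(-6/31))*(-2 + 0*(-6/31)))³ = (2*0*(-2 + 0))³ = (2*0*(-2))³ = 0³ = 0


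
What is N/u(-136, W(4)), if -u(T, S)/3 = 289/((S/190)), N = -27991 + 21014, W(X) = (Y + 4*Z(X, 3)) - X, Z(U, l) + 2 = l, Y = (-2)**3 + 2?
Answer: -6977/27455 ≈ -0.25413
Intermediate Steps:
Y = -6 (Y = -8 + 2 = -6)
Z(U, l) = -2 + l
W(X) = -2 - X (W(X) = (-6 + 4*(-2 + 3)) - X = (-6 + 4*1) - X = (-6 + 4) - X = -2 - X)
N = -6977
u(T, S) = -164730/S (u(T, S) = -867/(S/190) = -867*190/S = -164730/S)
N/u(-136, W(4)) = -6977/((-164730/(-2 - 1*4))) = -6977/((-164730/(-2 - 4))) = -6977/((-164730/(-6))) = -6977/((-164730*(-1/6))) = -6977/27455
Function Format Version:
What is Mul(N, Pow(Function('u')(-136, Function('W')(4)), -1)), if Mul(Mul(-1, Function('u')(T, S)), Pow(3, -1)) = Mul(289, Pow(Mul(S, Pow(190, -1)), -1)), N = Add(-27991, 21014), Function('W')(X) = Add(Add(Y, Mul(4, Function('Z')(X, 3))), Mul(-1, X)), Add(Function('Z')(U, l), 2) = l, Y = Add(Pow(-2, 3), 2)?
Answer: Rational(-6977, 27455) ≈ -0.25413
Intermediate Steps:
Y = -6 (Y = Add(-8, 2) = -6)
Function('Z')(U, l) = Add(-2, l)
Function('W')(X) = Add(-2, Mul(-1, X)) (Function('W')(X) = Add(Add(-6, Mul(4, Add(-2, 3))), Mul(-1, X)) = Add(Add(-6, Mul(4, 1)), Mul(-1, X)) = Add(Add(-6, 4), Mul(-1, X)) = Add(-2, Mul(-1, X)))
N = -6977
Function('u')(T, S) = Mul(-164730, Pow(S, -1)) (Function('u')(T, S) = Mul(-3, Mul(289, Pow(Mul(S, Pow(190, -1)), -1))) = Mul(-3, Mul(289, Pow(Mul(S, Rational(1, 190)), -1))) = Mul(-3, Mul(289, Pow(Mul(Rational(1, 190), S), -1))) = Mul(-3, Mul(289, Mul(190, Pow(S, -1)))) = Mul(-3, Mul(54910, Pow(S, -1))) = Mul(-164730, Pow(S, -1)))
Mul(N, Pow(Function('u')(-136, Function('W')(4)), -1)) = Mul(-6977, Pow(Mul(-164730, Pow(Add(-2, Mul(-1, 4)), -1)), -1)) = Mul(-6977, Pow(Mul(-164730, Pow(Add(-2, -4), -1)), -1)) = Mul(-6977, Pow(Mul(-164730, Pow(-6, -1)), -1)) = Mul(-6977, Pow(Mul(-164730, Rational(-1, 6)), -1)) = Mul(-6977, Pow(27455, -1)) = Mul(-6977, Rational(1, 27455)) = Rational(-6977, 27455)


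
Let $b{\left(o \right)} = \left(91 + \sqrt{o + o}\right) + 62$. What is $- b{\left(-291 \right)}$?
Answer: $-153 - i \sqrt{582} \approx -153.0 - 24.125 i$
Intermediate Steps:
$b{\left(o \right)} = 153 + \sqrt{2} \sqrt{o}$ ($b{\left(o \right)} = \left(91 + \sqrt{2 o}\right) + 62 = \left(91 + \sqrt{2} \sqrt{o}\right) + 62 = 153 + \sqrt{2} \sqrt{o}$)
$- b{\left(-291 \right)} = - (153 + \sqrt{2} \sqrt{-291}) = - (153 + \sqrt{2} i \sqrt{291}) = - (153 + i \sqrt{582}) = -153 - i \sqrt{582}$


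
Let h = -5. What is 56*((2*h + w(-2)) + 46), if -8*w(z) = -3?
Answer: 2037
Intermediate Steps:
w(z) = 3/8 (w(z) = -1/8*(-3) = 3/8)
56*((2*h + w(-2)) + 46) = 56*((2*(-5) + 3/8) + 46) = 56*((-10 + 3/8) + 46) = 56*(-77/8 + 46) = 56*(291/8) = 2037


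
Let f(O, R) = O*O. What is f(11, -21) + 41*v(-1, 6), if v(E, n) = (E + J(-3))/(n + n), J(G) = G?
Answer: 322/3 ≈ 107.33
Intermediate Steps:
f(O, R) = O**2
v(E, n) = (-3 + E)/(2*n) (v(E, n) = (E - 3)/(n + n) = (-3 + E)/((2*n)) = (-3 + E)*(1/(2*n)) = (-3 + E)/(2*n))
f(11, -21) + 41*v(-1, 6) = 11**2 + 41*((1/2)*(-3 - 1)/6) = 121 + 41*((1/2)*(1/6)*(-4)) = 121 + 41*(-1/3) = 121 - 41/3 = 322/3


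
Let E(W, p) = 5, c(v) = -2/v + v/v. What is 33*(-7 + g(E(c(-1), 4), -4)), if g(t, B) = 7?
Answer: 0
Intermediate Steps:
c(v) = 1 - 2/v (c(v) = -2/v + 1 = 1 - 2/v)
33*(-7 + g(E(c(-1), 4), -4)) = 33*(-7 + 7) = 33*0 = 0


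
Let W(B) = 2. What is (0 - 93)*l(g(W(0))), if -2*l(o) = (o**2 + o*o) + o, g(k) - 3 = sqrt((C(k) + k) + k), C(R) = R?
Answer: 3069/2 + 1209*sqrt(6)/2 ≈ 3015.2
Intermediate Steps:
g(k) = 3 + sqrt(3)*sqrt(k) (g(k) = 3 + sqrt((k + k) + k) = 3 + sqrt(2*k + k) = 3 + sqrt(3*k) = 3 + sqrt(3)*sqrt(k))
l(o) = -o**2 - o/2 (l(o) = -((o**2 + o*o) + o)/2 = -((o**2 + o**2) + o)/2 = -(2*o**2 + o)/2 = -(o + 2*o**2)/2 = -o**2 - o/2)
(0 - 93)*l(g(W(0))) = (0 - 93)*(-(3 + sqrt(3)*sqrt(2))*(1/2 + (3 + sqrt(3)*sqrt(2)))) = -(-93)*(3 + sqrt(6))*(1/2 + (3 + sqrt(6))) = -(-93)*(3 + sqrt(6))*(7/2 + sqrt(6)) = 93*(3 + sqrt(6))*(7/2 + sqrt(6))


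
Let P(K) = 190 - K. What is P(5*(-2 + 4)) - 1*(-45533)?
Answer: 45713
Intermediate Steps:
P(5*(-2 + 4)) - 1*(-45533) = (190 - 5*(-2 + 4)) - 1*(-45533) = (190 - 5*2) + 45533 = (190 - 1*10) + 45533 = (190 - 10) + 45533 = 180 + 45533 = 45713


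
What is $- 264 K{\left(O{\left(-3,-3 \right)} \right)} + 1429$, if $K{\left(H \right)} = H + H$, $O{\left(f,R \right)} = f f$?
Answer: $-3323$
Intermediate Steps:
$O{\left(f,R \right)} = f^{2}$
$K{\left(H \right)} = 2 H$
$- 264 K{\left(O{\left(-3,-3 \right)} \right)} + 1429 = - 264 \cdot 2 \left(-3\right)^{2} + 1429 = - 264 \cdot 2 \cdot 9 + 1429 = \left(-264\right) 18 + 1429 = -4752 + 1429 = -3323$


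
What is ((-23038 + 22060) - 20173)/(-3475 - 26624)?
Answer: 21151/30099 ≈ 0.70271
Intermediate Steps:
((-23038 + 22060) - 20173)/(-3475 - 26624) = (-978 - 20173)/(-30099) = -21151*(-1/30099) = 21151/30099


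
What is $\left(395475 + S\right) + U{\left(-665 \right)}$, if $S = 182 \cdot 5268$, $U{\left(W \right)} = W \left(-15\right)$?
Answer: $1364226$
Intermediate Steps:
$U{\left(W \right)} = - 15 W$
$S = 958776$
$\left(395475 + S\right) + U{\left(-665 \right)} = \left(395475 + 958776\right) - -9975 = 1354251 + 9975 = 1364226$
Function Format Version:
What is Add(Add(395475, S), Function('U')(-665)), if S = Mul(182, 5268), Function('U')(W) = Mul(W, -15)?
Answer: 1364226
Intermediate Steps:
Function('U')(W) = Mul(-15, W)
S = 958776
Add(Add(395475, S), Function('U')(-665)) = Add(Add(395475, 958776), Mul(-15, -665)) = Add(1354251, 9975) = 1364226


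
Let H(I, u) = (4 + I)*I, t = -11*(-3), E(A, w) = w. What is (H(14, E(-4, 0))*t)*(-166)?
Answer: -1380456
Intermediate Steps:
t = 33
H(I, u) = I*(4 + I)
(H(14, E(-4, 0))*t)*(-166) = ((14*(4 + 14))*33)*(-166) = ((14*18)*33)*(-166) = (252*33)*(-166) = 8316*(-166) = -1380456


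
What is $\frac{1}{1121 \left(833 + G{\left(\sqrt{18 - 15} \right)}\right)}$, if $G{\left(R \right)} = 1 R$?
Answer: $\frac{833}{777846206} - \frac{\sqrt{3}}{777846206} \approx 1.0687 \cdot 10^{-6}$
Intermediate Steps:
$G{\left(R \right)} = R$
$\frac{1}{1121 \left(833 + G{\left(\sqrt{18 - 15} \right)}\right)} = \frac{1}{1121 \left(833 + \sqrt{18 - 15}\right)} = \frac{1}{1121 \left(833 + \sqrt{3}\right)} = \frac{1}{933793 + 1121 \sqrt{3}}$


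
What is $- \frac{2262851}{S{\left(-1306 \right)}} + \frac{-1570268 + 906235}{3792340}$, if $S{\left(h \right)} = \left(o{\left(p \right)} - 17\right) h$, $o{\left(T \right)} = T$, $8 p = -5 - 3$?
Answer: $- \frac{537319403069}{5571895545} \approx -96.434$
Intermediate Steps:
$p = -1$ ($p = \frac{-5 - 3}{8} = \frac{1}{8} \left(-8\right) = -1$)
$S{\left(h \right)} = - 18 h$ ($S{\left(h \right)} = \left(-1 - 17\right) h = - 18 h$)
$- \frac{2262851}{S{\left(-1306 \right)}} + \frac{-1570268 + 906235}{3792340} = - \frac{2262851}{\left(-18\right) \left(-1306\right)} + \frac{-1570268 + 906235}{3792340} = - \frac{2262851}{23508} - \frac{664033}{3792340} = - \frac{537319403069}{5571895545}$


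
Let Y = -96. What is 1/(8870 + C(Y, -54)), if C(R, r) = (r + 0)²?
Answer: 1/11786 ≈ 8.4846e-5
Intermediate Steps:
C(R, r) = r²
1/(8870 + C(Y, -54)) = 1/(8870 + (-54)²) = 1/(8870 + 2916) = 1/11786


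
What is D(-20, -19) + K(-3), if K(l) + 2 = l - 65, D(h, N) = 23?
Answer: -47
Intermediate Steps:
K(l) = -67 + l (K(l) = -2 + (l - 65) = -2 + (-65 + l) = -67 + l)
D(-20, -19) + K(-3) = 23 + (-67 - 3) = 23 - 70 = -47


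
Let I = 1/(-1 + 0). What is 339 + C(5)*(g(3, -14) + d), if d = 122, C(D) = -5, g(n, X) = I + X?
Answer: -196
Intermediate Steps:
I = -1 (I = 1/(-1) = -1)
g(n, X) = -1 + X
339 + C(5)*(g(3, -14) + d) = 339 - 5*((-1 - 14) + 122) = 339 - 5*(-15 + 122) = 339 - 5*107 = 339 - 535 = -196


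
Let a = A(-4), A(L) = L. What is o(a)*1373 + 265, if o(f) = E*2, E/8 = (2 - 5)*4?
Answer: -263351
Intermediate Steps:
E = -96 (E = 8*((2 - 5)*4) = 8*(-3*4) = 8*(-12) = -96)
a = -4
o(f) = -192 (o(f) = -96*2 = -192)
o(a)*1373 + 265 = -192*1373 + 265 = -263616 + 265 = -263351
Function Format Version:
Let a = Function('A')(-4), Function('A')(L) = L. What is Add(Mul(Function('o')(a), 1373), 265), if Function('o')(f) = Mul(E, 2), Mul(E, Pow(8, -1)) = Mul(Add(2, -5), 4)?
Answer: -263351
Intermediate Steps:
E = -96 (E = Mul(8, Mul(Add(2, -5), 4)) = Mul(8, Mul(-3, 4)) = Mul(8, -12) = -96)
a = -4
Function('o')(f) = -192 (Function('o')(f) = Mul(-96, 2) = -192)
Add(Mul(Function('o')(a), 1373), 265) = Add(Mul(-192, 1373), 265) = Add(-263616, 265) = -263351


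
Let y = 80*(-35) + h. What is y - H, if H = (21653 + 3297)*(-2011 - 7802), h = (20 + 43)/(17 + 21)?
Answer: 9303598963/38 ≈ 2.4483e+8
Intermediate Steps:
h = 63/38 ≈ 1.6579
H = -244834350 (H = 24950*(-9813) = -244834350)
y = -106337/38 (y = 80*(-35) + 63/38 = -2800 + 63/38 = -106337/38 ≈ -2798.3)
y - H = -106337/38 - 1*(-244834350) = -106337/38 + 244834350 = 9303598963/38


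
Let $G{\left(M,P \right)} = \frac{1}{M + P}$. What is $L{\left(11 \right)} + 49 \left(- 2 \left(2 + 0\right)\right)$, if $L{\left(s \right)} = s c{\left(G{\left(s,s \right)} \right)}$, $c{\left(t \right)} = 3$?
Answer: $-163$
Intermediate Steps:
$L{\left(s \right)} = 3 s$ ($L{\left(s \right)} = s 3 = 3 s$)
$L{\left(11 \right)} + 49 \left(- 2 \left(2 + 0\right)\right) = 3 \cdot 11 + 49 \left(- 2 \left(2 + 0\right)\right) = 33 + 49 \left(\left(-2\right) 2\right) = 33 + 49 \left(-4\right) = 33 - 196 = -163$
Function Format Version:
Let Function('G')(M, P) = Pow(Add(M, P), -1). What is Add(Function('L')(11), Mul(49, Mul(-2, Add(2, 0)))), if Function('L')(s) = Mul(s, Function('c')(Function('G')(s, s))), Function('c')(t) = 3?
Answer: -163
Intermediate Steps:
Function('L')(s) = Mul(3, s) (Function('L')(s) = Mul(s, 3) = Mul(3, s))
Add(Function('L')(11), Mul(49, Mul(-2, Add(2, 0)))) = Add(Mul(3, 11), Mul(49, Mul(-2, Add(2, 0)))) = Add(33, Mul(49, Mul(-2, 2))) = Add(33, Mul(49, -4)) = Add(33, -196) = -163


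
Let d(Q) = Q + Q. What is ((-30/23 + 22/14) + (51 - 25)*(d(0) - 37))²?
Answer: 23975115921/25921 ≈ 9.2493e+5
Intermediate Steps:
d(Q) = 2*Q
((-30/23 + 22/14) + (51 - 25)*(d(0) - 37))² = ((-30/23 + 22/14) + (51 - 25)*(2*0 - 37))² = ((-30*1/23 + 22*(1/14)) + 26*(0 - 37))² = ((-30/23 + 11/7) + 26*(-37))² = (43/161 - 962)² = (-154839/161)² = 23975115921/25921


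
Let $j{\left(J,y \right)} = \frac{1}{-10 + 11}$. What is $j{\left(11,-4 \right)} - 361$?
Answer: $-360$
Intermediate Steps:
$j{\left(J,y \right)} = 1$ ($j{\left(J,y \right)} = 1^{-1} = 1$)
$j{\left(11,-4 \right)} - 361 = 1 - 361 = -360$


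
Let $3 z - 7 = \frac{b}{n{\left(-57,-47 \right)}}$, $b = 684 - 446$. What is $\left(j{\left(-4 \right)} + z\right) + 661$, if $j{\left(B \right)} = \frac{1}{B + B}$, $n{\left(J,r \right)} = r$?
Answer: $\frac{746195}{1128} \approx 661.52$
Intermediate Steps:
$b = 238$ ($b = 684 - 446 = 238$)
$z = \frac{91}{141}$ ($z = \frac{7}{3} + \frac{238 \frac{1}{-47}}{3} = \frac{7}{3} + \frac{238 \left(- \frac{1}{47}\right)}{3} = \frac{7}{3} + \frac{1}{3} \left(- \frac{238}{47}\right) = \frac{7}{3} - \frac{238}{141} = \frac{91}{141} \approx 0.64539$)
$j{\left(B \right)} = \frac{1}{2 B}$
$\left(j{\left(-4 \right)} + z\right) + 661 = \left(\frac{1}{2 \left(-4\right)} + \frac{91}{141}\right) + 661 = \left(\frac{1}{2} \left(- \frac{1}{4}\right) + \frac{91}{141}\right) + 661 = \left(- \frac{1}{8} + \frac{91}{141}\right) + 661 = \frac{587}{1128} + 661 = \frac{746195}{1128}$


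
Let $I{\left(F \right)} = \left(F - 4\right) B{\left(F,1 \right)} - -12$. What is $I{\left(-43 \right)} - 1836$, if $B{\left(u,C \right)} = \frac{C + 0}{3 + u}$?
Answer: $- \frac{72913}{40} \approx -1822.8$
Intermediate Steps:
$B{\left(u,C \right)} = \frac{C}{3 + u}$
$I{\left(F \right)} = 12 + \frac{-4 + F}{3 + F}$ ($I{\left(F \right)} = \left(F - 4\right) 1 \frac{1}{3 + F} - -12 = \frac{-4 + F}{3 + F} + 12 = 12 + \frac{-4 + F}{3 + F}$)
$I{\left(-43 \right)} - 1836 = \frac{32 + 13 \left(-43\right)}{3 - 43} - 1836 = \frac{32 - 559}{-40} - 1836 = \left(- \frac{1}{40}\right) \left(-527\right) - 1836 = \frac{527}{40} - 1836 = - \frac{72913}{40}$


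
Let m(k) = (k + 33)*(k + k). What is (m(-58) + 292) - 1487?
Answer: 1705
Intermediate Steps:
m(k) = 2*k*(33 + k) (m(k) = (33 + k)*(2*k) = 2*k*(33 + k))
(m(-58) + 292) - 1487 = (2*(-58)*(33 - 58) + 292) - 1487 = (2*(-58)*(-25) + 292) - 1487 = (2900 + 292) - 1487 = 3192 - 1487 = 1705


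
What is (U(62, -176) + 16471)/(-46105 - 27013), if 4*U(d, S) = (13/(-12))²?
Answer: -9487465/42115968 ≈ -0.22527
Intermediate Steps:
U(d, S) = 169/576 (U(d, S) = (13/(-12))²/4 = (13*(-1/12))²/4 = (-13/12)²/4 = (¼)*(169/144) = 169/576)
(U(62, -176) + 16471)/(-46105 - 27013) = (169/576 + 16471)/(-46105 - 27013) = (9487465/576)/(-73118) = (9487465/576)*(-1/73118) = -9487465/42115968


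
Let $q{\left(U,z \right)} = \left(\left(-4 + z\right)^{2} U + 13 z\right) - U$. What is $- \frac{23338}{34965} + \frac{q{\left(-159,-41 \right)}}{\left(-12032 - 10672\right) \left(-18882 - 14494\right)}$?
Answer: $- \frac{842670330797}{1261684892160} \approx -0.66789$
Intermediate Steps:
$q{\left(U,z \right)} = - U + 13 z + U \left(-4 + z\right)^{2}$ ($q{\left(U,z \right)} = \left(U \left(-4 + z\right)^{2} + 13 z\right) - U = \left(13 z + U \left(-4 + z\right)^{2}\right) - U = - U + 13 z + U \left(-4 + z\right)^{2}$)
$- \frac{23338}{34965} + \frac{q{\left(-159,-41 \right)}}{\left(-12032 - 10672\right) \left(-18882 - 14494\right)} = - \frac{23338}{34965} + \frac{\left(-1\right) \left(-159\right) + 13 \left(-41\right) - 159 \left(-4 - 41\right)^{2}}{\left(-12032 - 10672\right) \left(-18882 - 14494\right)} = \left(-23338\right) \frac{1}{34965} + \frac{159 - 533 - 159 \left(-45\right)^{2}}{\left(-22704\right) \left(-33376\right)} = - \frac{3334}{4995} + \frac{159 - 533 - 321975}{757768704} = - \frac{3334}{4995} + \left(159 - 533 - 321975\right) \frac{1}{757768704} = - \frac{3334}{4995} - \frac{322349}{757768704} = - \frac{842670330797}{1261684892160}$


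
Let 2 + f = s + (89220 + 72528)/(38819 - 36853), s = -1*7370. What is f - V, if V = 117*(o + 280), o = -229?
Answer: -13031363/983 ≈ -13257.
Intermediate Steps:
s = -7370
V = 5967 (V = 117*(-229 + 280) = 117*51 = 5967)
f = -7165802/983 (f = -2 + (-7370 + (89220 + 72528)/(38819 - 36853)) = -2 + (-7370 + 161748/1966) = -2 + (-7370 + 161748*(1/1966)) = -2 + (-7370 + 80874/983) = -2 - 7163836/983 = -7165802/983 ≈ -7289.7)
f - V = -7165802/983 - 1*5967 = -7165802/983 - 5967 = -13031363/983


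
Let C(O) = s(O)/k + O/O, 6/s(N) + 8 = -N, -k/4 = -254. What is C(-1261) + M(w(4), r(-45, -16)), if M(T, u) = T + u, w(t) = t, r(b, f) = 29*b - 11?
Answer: -834482961/636524 ≈ -1311.0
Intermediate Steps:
k = 1016 (k = -4*(-254) = 1016)
r(b, f) = -11 + 29*b
s(N) = 6/(-8 - N)
C(O) = 1 - 3/(508*(8 + O)) (C(O) = -6/(8 + O)/1016 + O/O = -6/(8 + O)*(1/1016) + 1 = -3/(508*(8 + O)) + 1 = 1 - 3/(508*(8 + O)))
C(-1261) + M(w(4), r(-45, -16)) = (4061/508 - 1261)/(8 - 1261) + (4 + (-11 + 29*(-45))) = -636527/508/(-1253) + (4 + (-11 - 1305)) = -1/1253*(-636527/508) + (4 - 1316) = 636527/636524 - 1312 = -834482961/636524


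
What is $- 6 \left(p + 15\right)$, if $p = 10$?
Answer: $-150$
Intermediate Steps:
$- 6 \left(p + 15\right) = - 6 \left(10 + 15\right) = \left(-6\right) 25 = -150$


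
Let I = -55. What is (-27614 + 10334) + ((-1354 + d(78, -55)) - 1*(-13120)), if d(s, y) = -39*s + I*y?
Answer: -5531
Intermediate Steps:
d(s, y) = -55*y - 39*s (d(s, y) = -39*s - 55*y = -55*y - 39*s)
(-27614 + 10334) + ((-1354 + d(78, -55)) - 1*(-13120)) = (-27614 + 10334) + ((-1354 + (-55*(-55) - 39*78)) - 1*(-13120)) = -17280 + ((-1354 + (3025 - 3042)) + 13120) = -17280 + ((-1354 - 17) + 13120) = -17280 + (-1371 + 13120) = -17280 + 11749 = -5531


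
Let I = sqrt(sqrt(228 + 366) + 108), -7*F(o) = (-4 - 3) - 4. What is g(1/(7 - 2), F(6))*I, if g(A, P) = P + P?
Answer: 22*sqrt(108 + 3*sqrt(66))/7 ≈ 36.160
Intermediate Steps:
F(o) = 11/7 (F(o) = -((-4 - 3) - 4)/7 = -(-7 - 4)/7 = -1/7*(-11) = 11/7)
g(A, P) = 2*P
I = sqrt(108 + 3*sqrt(66)) (I = sqrt(sqrt(594) + 108) = sqrt(3*sqrt(66) + 108) = sqrt(108 + 3*sqrt(66)) ≈ 11.505)
g(1/(7 - 2), F(6))*I = (2*(11/7))*sqrt(108 + 3*sqrt(66)) = 22*sqrt(108 + 3*sqrt(66))/7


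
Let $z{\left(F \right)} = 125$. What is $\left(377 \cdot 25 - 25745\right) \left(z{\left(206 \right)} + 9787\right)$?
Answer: $-161763840$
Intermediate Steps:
$\left(377 \cdot 25 - 25745\right) \left(z{\left(206 \right)} + 9787\right) = \left(377 \cdot 25 - 25745\right) \left(125 + 9787\right) = \left(9425 - 25745\right) 9912 = \left(-16320\right) 9912 = -161763840$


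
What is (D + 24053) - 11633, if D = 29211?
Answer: 41631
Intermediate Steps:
(D + 24053) - 11633 = (29211 + 24053) - 11633 = 53264 - 11633 = 41631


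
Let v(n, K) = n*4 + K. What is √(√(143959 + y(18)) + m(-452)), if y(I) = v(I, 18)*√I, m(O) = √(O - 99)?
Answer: √(√(143959 + 270*√2) + I*√551) ≈ 19.501 + 0.60185*I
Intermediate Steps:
v(n, K) = K + 4*n (v(n, K) = 4*n + K = K + 4*n)
m(O) = √(-99 + O)
y(I) = √I*(18 + 4*I) (y(I) = (18 + 4*I)*√I = √I*(18 + 4*I))
√(√(143959 + y(18)) + m(-452)) = √(√(143959 + √18*(18 + 4*18)) + √(-99 - 452)) = √(√(143959 + (3*√2)*(18 + 72)) + √(-551)) = √(√(143959 + (3*√2)*90) + I*√551) = √(√(143959 + 270*√2) + I*√551)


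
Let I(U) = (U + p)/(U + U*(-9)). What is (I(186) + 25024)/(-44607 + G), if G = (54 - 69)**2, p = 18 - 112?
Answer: -9308905/16510104 ≈ -0.56383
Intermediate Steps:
p = -94
G = 225 (G = (-15)**2 = 225)
I(U) = -(-94 + U)/(8*U) (I(U) = (U - 94)/(U + U*(-9)) = (-94 + U)/(U - 9*U) = (-94 + U)/((-8*U)) = (-94 + U)*(-1/(8*U)) = -(-94 + U)/(8*U))
(I(186) + 25024)/(-44607 + G) = ((1/8)*(94 - 1*186)/186 + 25024)/(-44607 + 225) = ((1/8)*(1/186)*(94 - 186) + 25024)/(-44382) = ((1/8)*(1/186)*(-92) + 25024)*(-1/44382) = (-23/372 + 25024)*(-1/44382) = (9308905/372)*(-1/44382) = -9308905/16510104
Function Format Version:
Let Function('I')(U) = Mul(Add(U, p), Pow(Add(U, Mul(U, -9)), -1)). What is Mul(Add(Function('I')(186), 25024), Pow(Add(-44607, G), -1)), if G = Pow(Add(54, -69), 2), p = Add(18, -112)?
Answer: Rational(-9308905, 16510104) ≈ -0.56383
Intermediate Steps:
p = -94
G = 225 (G = Pow(-15, 2) = 225)
Function('I')(U) = Mul(Rational(-1, 8), Pow(U, -1), Add(-94, U)) (Function('I')(U) = Mul(Add(U, -94), Pow(Add(U, Mul(U, -9)), -1)) = Mul(Add(-94, U), Pow(Add(U, Mul(-9, U)), -1)) = Mul(Add(-94, U), Pow(Mul(-8, U), -1)) = Mul(Add(-94, U), Mul(Rational(-1, 8), Pow(U, -1))) = Mul(Rational(-1, 8), Pow(U, -1), Add(-94, U)))
Mul(Add(Function('I')(186), 25024), Pow(Add(-44607, G), -1)) = Mul(Add(Mul(Rational(1, 8), Pow(186, -1), Add(94, Mul(-1, 186))), 25024), Pow(Add(-44607, 225), -1)) = Mul(Add(Mul(Rational(1, 8), Rational(1, 186), Add(94, -186)), 25024), Pow(-44382, -1)) = Mul(Add(Mul(Rational(1, 8), Rational(1, 186), -92), 25024), Rational(-1, 44382)) = Mul(Add(Rational(-23, 372), 25024), Rational(-1, 44382)) = Mul(Rational(9308905, 372), Rational(-1, 44382)) = Rational(-9308905, 16510104)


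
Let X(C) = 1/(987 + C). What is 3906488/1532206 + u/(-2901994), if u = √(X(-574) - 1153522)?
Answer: 1953244/766103 - I*√196755093605/1198523522 ≈ 2.5496 - 0.0003701*I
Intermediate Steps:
u = I*√196755093605/413 (u = √(1/(987 - 574) - 1153522) = √(1/413 - 1153522) = √(-476404585/413) = I*√196755093605/413 ≈ 1074.0*I)
3906488/1532206 + u/(-2901994) = 3906488/1532206 + (I*√196755093605/413)/(-2901994) = 3906488*(1/1532206) + (I*√196755093605/413)*(-1/2901994) = 1953244/766103 - I*√196755093605/1198523522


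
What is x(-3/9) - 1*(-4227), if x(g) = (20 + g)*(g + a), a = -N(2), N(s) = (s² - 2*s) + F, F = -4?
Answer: 38692/9 ≈ 4299.1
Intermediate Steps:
N(s) = -4 + s² - 2*s (N(s) = (s² - 2*s) - 4 = -4 + s² - 2*s)
a = 4 (a = -(-4 + 2² - 2*2) = -(-4 + 4 - 4) = -1*(-4) = 4)
x(g) = (4 + g)*(20 + g) (x(g) = (20 + g)*(g + 4) = (20 + g)*(4 + g) = (4 + g)*(20 + g))
x(-3/9) - 1*(-4227) = (80 + (-3/9)² + 24*(-3/9)) - 1*(-4227) = (80 + (-3/9)² + 24*(-3/9)) + 4227 = (80 + (-1*⅓)² + 24*(-1*⅓)) + 4227 = (80 + (-⅓)² + 24*(-⅓)) + 4227 = (80 + ⅑ - 8) + 4227 = 649/9 + 4227 = 38692/9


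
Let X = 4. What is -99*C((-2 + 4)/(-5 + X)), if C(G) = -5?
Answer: 495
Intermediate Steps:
-99*C((-2 + 4)/(-5 + X)) = -99*(-5) = 495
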